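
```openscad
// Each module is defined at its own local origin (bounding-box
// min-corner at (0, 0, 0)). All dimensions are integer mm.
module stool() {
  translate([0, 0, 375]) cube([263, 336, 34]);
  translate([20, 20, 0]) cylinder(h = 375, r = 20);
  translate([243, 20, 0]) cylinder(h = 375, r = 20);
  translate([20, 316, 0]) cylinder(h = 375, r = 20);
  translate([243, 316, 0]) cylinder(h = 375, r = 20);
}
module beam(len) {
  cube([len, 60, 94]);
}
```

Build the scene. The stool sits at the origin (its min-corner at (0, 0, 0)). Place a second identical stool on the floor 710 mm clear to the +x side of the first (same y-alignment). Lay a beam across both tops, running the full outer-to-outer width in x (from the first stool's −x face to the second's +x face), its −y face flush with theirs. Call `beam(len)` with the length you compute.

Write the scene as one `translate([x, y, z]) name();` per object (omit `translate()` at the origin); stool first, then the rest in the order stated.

stool();
translate([973, 0, 0]) stool();
translate([0, 0, 409]) beam(1236);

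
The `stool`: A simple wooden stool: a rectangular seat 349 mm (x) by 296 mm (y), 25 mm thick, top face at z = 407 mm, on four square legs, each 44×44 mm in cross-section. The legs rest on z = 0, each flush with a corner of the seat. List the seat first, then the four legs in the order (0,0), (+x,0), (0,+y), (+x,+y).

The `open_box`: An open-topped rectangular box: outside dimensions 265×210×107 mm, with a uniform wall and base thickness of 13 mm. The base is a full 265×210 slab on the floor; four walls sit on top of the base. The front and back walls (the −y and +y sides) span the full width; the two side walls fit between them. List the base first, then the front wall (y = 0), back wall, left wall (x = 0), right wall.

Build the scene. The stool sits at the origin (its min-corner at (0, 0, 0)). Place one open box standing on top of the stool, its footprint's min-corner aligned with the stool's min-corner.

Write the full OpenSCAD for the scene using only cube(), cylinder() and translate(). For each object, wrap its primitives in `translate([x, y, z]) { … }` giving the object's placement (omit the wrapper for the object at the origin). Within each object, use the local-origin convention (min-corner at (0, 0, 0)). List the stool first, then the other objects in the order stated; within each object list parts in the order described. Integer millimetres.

translate([0, 0, 382]) cube([349, 296, 25]);
cube([44, 44, 382]);
translate([305, 0, 0]) cube([44, 44, 382]);
translate([0, 252, 0]) cube([44, 44, 382]);
translate([305, 252, 0]) cube([44, 44, 382]);
translate([0, 0, 407]) {
  cube([265, 210, 13]);
  translate([0, 0, 13]) cube([265, 13, 94]);
  translate([0, 197, 13]) cube([265, 13, 94]);
  translate([0, 13, 13]) cube([13, 184, 94]);
  translate([252, 13, 13]) cube([13, 184, 94]);
}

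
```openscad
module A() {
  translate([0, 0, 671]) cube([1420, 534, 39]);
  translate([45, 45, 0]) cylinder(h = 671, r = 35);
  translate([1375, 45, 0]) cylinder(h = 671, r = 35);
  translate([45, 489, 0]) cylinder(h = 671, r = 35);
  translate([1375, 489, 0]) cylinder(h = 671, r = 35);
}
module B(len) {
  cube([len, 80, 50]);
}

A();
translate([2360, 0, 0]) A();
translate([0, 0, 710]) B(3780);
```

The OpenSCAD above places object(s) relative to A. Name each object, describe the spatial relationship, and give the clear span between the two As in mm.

A is a table. B is a beam. A beam spans the tops of two tables. The clear span between the two tables is 940 mm.

Second table starts at x = 2360; first ends at x = 1420; clear span = 2360 − 1420 = 940 mm.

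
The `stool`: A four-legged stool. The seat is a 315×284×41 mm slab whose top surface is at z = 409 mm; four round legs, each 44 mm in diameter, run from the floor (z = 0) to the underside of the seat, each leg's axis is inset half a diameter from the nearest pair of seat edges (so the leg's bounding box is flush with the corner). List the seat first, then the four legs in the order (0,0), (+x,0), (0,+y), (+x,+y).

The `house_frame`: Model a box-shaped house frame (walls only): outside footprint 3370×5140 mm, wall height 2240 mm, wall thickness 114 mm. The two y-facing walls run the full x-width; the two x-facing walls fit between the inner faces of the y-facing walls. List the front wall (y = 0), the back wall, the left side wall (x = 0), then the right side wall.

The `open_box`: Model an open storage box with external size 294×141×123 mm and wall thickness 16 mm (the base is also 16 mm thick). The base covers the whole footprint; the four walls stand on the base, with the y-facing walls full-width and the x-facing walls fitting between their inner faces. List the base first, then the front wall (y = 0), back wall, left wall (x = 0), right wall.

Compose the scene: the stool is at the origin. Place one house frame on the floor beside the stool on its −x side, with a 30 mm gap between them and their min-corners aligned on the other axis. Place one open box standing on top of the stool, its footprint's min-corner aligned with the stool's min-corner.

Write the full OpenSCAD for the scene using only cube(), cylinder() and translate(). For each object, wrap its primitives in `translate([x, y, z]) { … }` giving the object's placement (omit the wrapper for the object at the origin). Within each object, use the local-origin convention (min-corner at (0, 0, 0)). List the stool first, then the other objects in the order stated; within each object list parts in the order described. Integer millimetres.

translate([0, 0, 368]) cube([315, 284, 41]);
translate([22, 22, 0]) cylinder(h = 368, r = 22);
translate([293, 22, 0]) cylinder(h = 368, r = 22);
translate([22, 262, 0]) cylinder(h = 368, r = 22);
translate([293, 262, 0]) cylinder(h = 368, r = 22);
translate([-3400, 0, 0]) {
  cube([3370, 114, 2240]);
  translate([0, 5026, 0]) cube([3370, 114, 2240]);
  translate([0, 114, 0]) cube([114, 4912, 2240]);
  translate([3256, 114, 0]) cube([114, 4912, 2240]);
}
translate([0, 0, 409]) {
  cube([294, 141, 16]);
  translate([0, 0, 16]) cube([294, 16, 107]);
  translate([0, 125, 16]) cube([294, 16, 107]);
  translate([0, 16, 16]) cube([16, 109, 107]);
  translate([278, 16, 16]) cube([16, 109, 107]);
}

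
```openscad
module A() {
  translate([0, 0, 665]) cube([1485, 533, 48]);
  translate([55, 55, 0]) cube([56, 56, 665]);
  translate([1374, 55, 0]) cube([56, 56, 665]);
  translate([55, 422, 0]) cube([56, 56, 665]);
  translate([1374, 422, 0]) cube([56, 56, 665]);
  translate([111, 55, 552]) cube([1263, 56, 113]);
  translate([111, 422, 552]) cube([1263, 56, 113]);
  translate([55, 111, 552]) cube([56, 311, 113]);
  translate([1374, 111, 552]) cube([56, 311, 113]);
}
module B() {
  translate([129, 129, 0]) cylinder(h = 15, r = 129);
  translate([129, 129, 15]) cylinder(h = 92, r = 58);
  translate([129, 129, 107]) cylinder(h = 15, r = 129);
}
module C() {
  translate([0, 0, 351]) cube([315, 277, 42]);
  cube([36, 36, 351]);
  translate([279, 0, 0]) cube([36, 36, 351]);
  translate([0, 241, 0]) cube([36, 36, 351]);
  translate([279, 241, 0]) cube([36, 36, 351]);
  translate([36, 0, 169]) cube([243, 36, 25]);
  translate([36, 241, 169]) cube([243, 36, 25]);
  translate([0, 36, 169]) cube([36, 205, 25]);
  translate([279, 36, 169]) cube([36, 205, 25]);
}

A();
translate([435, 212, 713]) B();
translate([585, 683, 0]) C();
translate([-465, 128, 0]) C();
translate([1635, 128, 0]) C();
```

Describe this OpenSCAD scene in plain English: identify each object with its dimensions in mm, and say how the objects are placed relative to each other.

A is a rectangular dining table. The top is 1485×533×48 mm with its upper surface at z = 713 mm. It stands on four 56×56 mm square legs, each inset 55 mm from the nearest pair of top edges, running from the floor to the underside of the top. Four apron rails, 56 mm thick and 113 mm tall, run between adjacent legs with their top edges flush with the underside of the top and their outer faces flush with the legs' outer faces.

B is a spool: two coaxial disc flanges of radius 129 mm and thickness 15 mm, joined by a core cylinder of radius 58 mm and height 92 mm. The lower flange rests on z = 0 and the three cylinders share a vertical axis.

C is a four-legged stool. The seat is a 315×277×42 mm slab whose top surface is at z = 393 mm; four square legs, each 36×36 mm in cross-section, run from the floor (z = 0) to the underside of the seat, each flush with a corner of the seat. Four stretchers, 36 mm wide and 25 mm tall, connect adjacent legs with their undersides at z = 169 mm, each running between the inner faces of the legs it joins and aligned with the legs' outer faces on the other axis.

The spool is on top of the table. Three stools sit around the table at the +y, −x, +x sides.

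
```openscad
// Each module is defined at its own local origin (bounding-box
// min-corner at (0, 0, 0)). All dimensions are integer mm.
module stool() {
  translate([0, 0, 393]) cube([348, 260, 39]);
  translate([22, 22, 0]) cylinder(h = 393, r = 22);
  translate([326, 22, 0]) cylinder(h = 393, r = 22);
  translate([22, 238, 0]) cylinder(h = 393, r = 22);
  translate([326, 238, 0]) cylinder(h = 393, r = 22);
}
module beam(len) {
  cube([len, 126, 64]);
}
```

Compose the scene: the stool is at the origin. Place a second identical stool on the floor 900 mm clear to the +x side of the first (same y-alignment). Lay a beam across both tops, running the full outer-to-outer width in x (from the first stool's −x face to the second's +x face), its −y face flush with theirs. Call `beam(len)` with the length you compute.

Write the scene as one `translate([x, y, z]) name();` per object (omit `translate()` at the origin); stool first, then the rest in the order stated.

stool();
translate([1248, 0, 0]) stool();
translate([0, 0, 432]) beam(1596);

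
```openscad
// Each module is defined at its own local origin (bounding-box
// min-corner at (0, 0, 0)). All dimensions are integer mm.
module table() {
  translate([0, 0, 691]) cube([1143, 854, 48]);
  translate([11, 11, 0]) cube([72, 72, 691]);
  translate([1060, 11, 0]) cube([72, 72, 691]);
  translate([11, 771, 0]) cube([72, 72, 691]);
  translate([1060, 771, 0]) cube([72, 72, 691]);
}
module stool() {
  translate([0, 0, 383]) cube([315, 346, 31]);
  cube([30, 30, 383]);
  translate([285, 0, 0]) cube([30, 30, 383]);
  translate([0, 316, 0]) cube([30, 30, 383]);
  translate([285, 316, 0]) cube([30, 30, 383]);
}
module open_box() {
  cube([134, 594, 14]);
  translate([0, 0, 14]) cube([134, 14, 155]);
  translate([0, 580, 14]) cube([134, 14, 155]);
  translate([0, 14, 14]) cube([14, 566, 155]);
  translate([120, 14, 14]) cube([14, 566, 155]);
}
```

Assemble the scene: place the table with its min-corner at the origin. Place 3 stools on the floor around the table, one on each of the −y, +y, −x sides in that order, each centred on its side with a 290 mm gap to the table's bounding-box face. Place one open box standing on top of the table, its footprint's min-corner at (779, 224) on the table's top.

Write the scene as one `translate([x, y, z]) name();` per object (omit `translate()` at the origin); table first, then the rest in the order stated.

table();
translate([414, -636, 0]) stool();
translate([414, 1144, 0]) stool();
translate([-605, 254, 0]) stool();
translate([779, 224, 739]) open_box();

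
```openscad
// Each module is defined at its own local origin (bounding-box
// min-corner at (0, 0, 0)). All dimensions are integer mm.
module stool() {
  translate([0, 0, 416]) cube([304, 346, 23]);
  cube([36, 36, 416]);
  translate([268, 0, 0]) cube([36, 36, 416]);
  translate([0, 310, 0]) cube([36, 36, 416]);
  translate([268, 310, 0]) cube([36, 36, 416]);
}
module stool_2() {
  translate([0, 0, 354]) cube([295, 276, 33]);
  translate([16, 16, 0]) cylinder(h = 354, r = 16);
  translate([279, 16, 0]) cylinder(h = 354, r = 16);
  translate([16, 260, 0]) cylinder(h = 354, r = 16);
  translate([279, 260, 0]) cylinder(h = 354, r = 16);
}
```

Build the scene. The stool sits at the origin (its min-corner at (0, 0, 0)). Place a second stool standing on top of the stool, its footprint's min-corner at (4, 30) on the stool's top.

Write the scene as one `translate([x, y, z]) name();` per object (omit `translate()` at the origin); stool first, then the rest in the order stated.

stool();
translate([4, 30, 439]) stool_2();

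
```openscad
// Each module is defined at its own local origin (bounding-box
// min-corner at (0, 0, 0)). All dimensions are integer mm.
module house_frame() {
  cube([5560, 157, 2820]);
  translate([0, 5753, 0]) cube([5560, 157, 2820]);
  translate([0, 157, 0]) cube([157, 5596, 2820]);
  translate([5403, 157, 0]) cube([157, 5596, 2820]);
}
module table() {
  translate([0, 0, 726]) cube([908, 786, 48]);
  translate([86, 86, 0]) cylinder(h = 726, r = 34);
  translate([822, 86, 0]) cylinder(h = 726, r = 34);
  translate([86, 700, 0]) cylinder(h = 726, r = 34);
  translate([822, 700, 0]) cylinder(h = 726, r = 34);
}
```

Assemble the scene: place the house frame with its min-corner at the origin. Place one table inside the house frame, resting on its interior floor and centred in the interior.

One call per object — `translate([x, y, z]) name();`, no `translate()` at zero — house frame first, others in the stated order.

house_frame();
translate([2326, 2562, 0]) table();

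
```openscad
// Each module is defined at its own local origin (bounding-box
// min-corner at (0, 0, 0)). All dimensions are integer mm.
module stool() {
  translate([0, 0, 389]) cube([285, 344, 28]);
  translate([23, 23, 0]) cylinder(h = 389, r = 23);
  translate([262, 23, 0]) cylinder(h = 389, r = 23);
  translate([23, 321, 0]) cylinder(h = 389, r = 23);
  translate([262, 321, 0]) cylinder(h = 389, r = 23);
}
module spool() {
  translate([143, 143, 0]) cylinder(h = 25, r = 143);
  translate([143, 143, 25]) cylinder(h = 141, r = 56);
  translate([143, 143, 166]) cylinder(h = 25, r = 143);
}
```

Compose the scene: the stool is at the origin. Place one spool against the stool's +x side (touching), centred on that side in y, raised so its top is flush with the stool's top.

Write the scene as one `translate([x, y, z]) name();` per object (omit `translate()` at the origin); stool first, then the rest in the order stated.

stool();
translate([285, 29, 226]) spool();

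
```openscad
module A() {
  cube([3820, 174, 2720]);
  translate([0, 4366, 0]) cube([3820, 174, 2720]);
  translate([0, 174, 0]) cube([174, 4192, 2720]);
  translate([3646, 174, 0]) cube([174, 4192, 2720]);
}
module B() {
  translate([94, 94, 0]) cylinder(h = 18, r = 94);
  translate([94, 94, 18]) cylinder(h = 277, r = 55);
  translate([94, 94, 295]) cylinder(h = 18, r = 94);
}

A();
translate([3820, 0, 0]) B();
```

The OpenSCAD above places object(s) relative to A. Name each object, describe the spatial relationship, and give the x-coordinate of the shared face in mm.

The house frame's +x face and the spool's −x face are both at x = 3820 mm.

A is a house frame. B is a spool. The spool is against the house frame's +x side, with their −y faces flush. The x-coordinate of the shared face is 3820 mm.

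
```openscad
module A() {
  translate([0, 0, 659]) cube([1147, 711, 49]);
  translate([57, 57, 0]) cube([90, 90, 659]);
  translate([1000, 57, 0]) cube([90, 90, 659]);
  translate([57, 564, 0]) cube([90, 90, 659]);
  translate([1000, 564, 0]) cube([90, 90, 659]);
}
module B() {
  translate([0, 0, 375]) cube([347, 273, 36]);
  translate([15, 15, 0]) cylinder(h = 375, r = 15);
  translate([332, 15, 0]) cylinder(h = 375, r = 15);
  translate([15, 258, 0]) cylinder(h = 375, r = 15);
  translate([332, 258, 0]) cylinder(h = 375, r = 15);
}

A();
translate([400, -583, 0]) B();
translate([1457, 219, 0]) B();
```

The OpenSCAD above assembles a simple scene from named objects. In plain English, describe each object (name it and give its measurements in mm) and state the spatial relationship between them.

A is a table: top 1147 mm (x) × 711 mm (y), 49 mm thick, upper face at z = 708 mm, on four 90×90 mm square legs, each inset 57 mm from the nearest pair of top edges, running from z = 0 to the bottom of the top.

B is a four-legged stool. The seat is a 347×273×36 mm slab whose top surface is at z = 411 mm; four round legs, each 30 mm in diameter, run from the floor (z = 0) to the underside of the seat, each leg's axis is inset half a diameter from the nearest pair of seat edges (so the leg's bounding box is flush with the corner).

Two stools sit around the table at the −y, +x sides.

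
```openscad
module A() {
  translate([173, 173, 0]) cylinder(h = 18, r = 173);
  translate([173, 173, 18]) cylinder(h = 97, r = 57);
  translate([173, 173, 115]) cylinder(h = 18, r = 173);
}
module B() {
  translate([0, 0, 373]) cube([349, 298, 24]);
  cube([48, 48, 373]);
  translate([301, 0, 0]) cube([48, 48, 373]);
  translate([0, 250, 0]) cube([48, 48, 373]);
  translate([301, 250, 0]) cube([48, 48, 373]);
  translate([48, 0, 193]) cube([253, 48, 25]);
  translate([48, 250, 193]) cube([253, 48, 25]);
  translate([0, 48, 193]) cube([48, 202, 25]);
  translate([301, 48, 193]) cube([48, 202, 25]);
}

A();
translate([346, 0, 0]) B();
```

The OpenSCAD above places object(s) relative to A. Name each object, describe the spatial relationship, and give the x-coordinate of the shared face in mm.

A is a spool. B is a stool. The stool is against the spool's +x side, with their −y faces flush. The x-coordinate of the shared face is 346 mm.

The spool's +x face and the stool's −x face are both at x = 346 mm.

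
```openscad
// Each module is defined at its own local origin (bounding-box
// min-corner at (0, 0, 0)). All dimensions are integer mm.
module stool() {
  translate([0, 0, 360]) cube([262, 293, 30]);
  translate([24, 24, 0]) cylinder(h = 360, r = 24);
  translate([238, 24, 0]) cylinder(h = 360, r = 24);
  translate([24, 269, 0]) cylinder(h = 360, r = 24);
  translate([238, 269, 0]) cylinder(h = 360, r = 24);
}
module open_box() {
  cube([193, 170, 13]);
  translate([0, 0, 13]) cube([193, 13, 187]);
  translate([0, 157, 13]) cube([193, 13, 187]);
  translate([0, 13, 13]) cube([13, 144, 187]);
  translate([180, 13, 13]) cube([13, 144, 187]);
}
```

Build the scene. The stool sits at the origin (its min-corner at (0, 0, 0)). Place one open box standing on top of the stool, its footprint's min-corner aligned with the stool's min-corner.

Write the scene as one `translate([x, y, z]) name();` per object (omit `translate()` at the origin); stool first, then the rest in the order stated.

stool();
translate([0, 0, 390]) open_box();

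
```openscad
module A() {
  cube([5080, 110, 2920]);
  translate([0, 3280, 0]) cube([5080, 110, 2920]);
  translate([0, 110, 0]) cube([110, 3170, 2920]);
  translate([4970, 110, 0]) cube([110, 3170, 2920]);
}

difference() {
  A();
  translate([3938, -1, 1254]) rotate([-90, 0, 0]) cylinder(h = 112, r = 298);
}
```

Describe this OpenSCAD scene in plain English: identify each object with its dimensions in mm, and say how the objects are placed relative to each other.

A is the wall frame of a small rectangular building: four walls, each 2920 mm tall and 110 mm thick, enclosing a footprint 5080 mm (x) by 3390 mm (y) outside-to-outside, with no floor or roof. The front and back walls (the −y and +y sides) span the full width; the two side walls fit between them.

The house frame has a circular hole of radius 298 mm through its front wall, centred at (x = 3938, z = 1254).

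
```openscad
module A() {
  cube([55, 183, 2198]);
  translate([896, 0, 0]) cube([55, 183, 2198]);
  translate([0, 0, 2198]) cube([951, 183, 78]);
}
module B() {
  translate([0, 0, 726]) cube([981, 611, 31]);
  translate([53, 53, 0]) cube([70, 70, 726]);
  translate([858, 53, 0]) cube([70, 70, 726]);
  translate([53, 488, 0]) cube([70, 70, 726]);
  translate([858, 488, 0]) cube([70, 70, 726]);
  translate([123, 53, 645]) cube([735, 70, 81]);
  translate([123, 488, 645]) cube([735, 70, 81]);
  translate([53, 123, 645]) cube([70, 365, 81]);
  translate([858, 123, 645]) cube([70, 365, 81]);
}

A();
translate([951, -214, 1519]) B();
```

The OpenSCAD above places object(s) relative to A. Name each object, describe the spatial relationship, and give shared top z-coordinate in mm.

A is a door frame. B is a table. The table is beside the door frame with their tops flush at z = 2276. The shared top z-coordinate is 2276 mm.

Both tops at z = 2276 mm.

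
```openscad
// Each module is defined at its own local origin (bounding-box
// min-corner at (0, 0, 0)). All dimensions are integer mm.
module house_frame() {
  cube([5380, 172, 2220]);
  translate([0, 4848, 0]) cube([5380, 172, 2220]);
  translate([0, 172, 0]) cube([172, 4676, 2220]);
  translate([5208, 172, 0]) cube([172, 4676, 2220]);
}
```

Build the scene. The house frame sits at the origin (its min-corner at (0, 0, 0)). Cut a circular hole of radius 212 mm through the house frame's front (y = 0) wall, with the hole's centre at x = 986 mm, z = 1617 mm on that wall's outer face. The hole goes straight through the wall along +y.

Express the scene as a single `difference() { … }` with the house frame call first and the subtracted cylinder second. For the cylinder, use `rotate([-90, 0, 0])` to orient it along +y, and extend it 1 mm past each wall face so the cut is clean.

difference() {
  house_frame();
  translate([986, -1, 1617]) rotate([-90, 0, 0]) cylinder(h = 174, r = 212);
}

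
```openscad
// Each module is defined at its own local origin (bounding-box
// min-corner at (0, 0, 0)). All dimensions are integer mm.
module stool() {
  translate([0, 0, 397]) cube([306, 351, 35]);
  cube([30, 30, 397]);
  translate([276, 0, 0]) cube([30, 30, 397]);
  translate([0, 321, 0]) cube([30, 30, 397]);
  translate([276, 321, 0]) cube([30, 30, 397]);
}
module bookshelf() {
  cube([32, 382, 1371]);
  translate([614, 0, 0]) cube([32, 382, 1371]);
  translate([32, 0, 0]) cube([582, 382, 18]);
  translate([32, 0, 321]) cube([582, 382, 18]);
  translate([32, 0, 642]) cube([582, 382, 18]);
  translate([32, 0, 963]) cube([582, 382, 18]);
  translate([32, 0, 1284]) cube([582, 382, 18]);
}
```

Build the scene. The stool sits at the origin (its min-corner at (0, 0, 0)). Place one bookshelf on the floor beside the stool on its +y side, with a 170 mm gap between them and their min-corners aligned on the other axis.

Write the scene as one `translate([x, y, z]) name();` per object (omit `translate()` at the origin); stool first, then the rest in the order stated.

stool();
translate([0, 521, 0]) bookshelf();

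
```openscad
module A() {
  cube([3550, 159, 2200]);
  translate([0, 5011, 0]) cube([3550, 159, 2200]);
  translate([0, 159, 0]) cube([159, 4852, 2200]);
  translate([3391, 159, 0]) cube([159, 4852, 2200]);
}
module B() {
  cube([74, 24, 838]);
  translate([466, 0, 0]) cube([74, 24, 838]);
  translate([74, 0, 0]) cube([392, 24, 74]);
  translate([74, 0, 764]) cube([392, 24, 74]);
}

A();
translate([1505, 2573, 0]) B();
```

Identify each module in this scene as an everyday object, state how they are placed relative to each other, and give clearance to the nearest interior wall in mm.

Clearances: x = 1346, y = 2414; minimum 1346 mm.

A is a house frame. B is a picture frame. The picture frame sits inside the house frame, centred. The clearance to the nearest interior wall is 1346 mm.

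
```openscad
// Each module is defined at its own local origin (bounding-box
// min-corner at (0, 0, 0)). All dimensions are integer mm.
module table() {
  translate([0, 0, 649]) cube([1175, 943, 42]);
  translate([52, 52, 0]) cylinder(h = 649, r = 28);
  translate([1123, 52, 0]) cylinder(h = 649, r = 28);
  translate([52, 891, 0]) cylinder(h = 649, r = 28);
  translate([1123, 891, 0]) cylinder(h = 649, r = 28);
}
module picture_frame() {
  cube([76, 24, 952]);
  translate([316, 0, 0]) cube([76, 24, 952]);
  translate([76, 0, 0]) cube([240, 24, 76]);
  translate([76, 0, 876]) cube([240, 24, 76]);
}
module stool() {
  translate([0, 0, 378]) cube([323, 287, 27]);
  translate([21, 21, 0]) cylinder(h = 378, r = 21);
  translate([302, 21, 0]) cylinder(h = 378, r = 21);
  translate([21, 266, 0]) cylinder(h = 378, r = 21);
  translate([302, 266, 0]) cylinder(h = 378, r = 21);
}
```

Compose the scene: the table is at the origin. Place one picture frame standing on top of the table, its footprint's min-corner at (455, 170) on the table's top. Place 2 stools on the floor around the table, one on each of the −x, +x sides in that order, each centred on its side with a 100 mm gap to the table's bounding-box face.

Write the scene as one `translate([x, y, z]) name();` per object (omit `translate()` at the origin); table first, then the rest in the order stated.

table();
translate([455, 170, 691]) picture_frame();
translate([-423, 328, 0]) stool();
translate([1275, 328, 0]) stool();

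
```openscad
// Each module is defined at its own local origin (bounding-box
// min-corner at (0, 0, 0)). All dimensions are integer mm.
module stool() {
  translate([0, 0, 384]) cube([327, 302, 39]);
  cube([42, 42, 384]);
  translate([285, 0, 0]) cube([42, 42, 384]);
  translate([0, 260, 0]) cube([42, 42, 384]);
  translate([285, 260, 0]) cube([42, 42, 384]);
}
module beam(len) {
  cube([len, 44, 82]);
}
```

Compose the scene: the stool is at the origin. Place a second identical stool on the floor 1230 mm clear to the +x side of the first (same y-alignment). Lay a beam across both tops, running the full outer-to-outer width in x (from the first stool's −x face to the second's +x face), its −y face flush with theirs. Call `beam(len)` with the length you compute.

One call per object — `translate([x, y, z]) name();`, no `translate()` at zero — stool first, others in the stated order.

stool();
translate([1557, 0, 0]) stool();
translate([0, 0, 423]) beam(1884);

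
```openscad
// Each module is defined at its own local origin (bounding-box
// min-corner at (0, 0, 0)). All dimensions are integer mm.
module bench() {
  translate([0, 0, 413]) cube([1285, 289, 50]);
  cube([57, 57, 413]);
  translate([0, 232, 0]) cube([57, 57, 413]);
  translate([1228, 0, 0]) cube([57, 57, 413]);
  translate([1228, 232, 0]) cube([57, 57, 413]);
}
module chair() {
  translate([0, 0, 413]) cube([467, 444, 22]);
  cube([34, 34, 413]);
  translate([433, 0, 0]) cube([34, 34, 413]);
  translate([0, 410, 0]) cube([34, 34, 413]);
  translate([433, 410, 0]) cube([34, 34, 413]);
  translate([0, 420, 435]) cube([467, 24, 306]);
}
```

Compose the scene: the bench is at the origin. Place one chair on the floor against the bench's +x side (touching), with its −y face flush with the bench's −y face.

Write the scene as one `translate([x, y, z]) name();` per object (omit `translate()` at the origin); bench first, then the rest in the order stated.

bench();
translate([1285, 0, 0]) chair();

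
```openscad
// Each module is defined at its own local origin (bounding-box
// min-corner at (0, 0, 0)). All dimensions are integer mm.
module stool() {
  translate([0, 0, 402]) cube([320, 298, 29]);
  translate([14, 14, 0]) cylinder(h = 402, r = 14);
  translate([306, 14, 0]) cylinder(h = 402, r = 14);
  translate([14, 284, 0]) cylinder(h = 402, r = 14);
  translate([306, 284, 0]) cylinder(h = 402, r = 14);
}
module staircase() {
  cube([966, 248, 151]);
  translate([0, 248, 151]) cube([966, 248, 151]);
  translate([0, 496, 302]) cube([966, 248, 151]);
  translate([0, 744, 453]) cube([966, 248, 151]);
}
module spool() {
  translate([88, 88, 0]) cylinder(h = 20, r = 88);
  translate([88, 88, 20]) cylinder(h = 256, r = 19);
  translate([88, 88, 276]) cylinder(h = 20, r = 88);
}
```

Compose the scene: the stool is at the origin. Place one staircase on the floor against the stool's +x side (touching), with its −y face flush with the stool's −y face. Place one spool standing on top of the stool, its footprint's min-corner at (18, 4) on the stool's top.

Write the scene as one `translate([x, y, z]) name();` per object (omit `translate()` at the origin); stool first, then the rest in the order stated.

stool();
translate([320, 0, 0]) staircase();
translate([18, 4, 431]) spool();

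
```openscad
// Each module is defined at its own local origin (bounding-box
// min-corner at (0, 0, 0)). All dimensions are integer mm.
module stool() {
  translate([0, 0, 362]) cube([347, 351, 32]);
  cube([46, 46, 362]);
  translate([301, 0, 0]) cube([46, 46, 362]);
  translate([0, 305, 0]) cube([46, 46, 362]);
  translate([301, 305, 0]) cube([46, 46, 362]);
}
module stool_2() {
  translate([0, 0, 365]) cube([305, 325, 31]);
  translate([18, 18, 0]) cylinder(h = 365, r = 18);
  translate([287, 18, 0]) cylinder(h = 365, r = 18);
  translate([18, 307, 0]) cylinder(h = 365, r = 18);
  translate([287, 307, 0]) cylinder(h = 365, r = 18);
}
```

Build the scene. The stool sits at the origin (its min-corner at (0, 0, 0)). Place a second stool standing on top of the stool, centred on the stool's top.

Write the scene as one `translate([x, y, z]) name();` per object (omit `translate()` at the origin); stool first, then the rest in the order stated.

stool();
translate([21, 13, 394]) stool_2();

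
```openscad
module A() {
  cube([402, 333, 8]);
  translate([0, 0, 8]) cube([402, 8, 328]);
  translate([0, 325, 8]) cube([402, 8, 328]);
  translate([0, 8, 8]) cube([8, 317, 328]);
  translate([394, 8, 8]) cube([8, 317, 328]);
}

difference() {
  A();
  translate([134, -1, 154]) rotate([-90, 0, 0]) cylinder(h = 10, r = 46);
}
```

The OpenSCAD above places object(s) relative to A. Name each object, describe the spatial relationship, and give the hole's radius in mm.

A is an open box. The open box has a circular hole through its front wall. The hole's radius is 46 mm.

The subtracted cylinder has r = 46 mm.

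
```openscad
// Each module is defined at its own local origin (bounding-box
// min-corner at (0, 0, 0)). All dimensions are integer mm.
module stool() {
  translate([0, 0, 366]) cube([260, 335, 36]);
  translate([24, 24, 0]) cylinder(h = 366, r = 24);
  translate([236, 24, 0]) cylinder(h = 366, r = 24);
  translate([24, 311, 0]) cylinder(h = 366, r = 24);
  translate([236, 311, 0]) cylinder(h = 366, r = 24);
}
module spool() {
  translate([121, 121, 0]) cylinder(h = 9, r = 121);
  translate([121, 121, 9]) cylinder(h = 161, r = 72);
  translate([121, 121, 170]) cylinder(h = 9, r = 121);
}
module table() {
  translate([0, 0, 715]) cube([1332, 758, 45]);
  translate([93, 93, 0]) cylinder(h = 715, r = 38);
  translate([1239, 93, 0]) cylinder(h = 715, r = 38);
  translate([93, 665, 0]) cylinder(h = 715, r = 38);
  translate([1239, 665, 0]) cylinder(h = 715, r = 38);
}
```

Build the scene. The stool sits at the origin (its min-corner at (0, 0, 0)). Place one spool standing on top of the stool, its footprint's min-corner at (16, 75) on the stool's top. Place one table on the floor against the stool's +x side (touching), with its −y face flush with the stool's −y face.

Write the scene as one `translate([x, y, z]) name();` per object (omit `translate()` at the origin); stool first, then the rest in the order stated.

stool();
translate([16, 75, 402]) spool();
translate([260, 0, 0]) table();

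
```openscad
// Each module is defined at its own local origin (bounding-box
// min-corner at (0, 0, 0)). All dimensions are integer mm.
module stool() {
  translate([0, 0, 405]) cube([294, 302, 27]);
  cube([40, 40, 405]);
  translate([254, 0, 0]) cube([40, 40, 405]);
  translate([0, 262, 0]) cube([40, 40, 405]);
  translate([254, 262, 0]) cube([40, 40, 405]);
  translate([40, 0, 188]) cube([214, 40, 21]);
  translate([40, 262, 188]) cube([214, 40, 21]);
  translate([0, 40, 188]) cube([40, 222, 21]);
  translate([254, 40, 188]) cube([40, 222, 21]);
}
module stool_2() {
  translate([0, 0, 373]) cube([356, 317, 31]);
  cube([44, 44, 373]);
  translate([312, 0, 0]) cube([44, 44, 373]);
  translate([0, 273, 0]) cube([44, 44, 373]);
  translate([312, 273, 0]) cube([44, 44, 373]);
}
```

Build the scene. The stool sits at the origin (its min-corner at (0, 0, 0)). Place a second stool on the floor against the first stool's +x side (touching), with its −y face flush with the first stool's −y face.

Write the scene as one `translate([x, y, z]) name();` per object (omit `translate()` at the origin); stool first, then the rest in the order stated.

stool();
translate([294, 0, 0]) stool_2();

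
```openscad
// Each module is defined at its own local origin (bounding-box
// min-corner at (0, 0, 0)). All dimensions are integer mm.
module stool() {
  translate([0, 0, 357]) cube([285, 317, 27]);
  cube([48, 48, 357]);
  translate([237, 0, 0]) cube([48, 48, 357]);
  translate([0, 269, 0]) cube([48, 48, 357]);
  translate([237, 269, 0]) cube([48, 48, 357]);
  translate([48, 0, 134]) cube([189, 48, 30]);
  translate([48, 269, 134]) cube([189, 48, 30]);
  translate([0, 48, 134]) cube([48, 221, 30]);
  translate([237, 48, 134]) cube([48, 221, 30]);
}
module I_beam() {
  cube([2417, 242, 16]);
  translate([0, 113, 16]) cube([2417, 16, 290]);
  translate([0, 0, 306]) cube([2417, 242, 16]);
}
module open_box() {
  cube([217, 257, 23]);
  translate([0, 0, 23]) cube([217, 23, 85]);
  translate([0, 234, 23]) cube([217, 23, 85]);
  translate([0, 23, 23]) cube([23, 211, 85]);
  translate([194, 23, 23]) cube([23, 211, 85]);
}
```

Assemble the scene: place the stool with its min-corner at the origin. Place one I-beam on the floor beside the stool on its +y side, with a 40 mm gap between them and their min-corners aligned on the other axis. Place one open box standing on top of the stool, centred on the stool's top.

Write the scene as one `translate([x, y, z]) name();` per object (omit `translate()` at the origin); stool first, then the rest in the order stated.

stool();
translate([0, 357, 0]) I_beam();
translate([34, 30, 384]) open_box();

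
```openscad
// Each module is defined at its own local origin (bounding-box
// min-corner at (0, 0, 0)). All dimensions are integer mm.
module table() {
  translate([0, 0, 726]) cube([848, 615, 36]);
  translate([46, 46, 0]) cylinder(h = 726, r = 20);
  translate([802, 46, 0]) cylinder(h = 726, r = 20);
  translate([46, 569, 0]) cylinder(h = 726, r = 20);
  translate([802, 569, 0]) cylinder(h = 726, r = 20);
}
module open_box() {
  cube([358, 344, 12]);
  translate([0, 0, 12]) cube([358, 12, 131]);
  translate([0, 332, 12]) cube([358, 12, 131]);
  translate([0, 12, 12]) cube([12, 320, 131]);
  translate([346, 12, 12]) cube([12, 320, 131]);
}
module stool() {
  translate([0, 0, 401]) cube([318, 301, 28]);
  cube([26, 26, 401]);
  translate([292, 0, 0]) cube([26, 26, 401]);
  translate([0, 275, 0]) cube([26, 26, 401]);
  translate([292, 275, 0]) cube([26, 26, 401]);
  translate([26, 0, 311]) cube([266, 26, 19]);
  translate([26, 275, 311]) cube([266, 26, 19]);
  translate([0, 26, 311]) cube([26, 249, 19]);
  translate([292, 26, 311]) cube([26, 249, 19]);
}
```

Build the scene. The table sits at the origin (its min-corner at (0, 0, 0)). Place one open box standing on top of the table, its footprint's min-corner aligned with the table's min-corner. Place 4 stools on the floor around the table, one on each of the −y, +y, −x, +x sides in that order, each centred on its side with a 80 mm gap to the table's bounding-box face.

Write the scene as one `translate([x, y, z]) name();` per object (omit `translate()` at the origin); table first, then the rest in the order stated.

table();
translate([0, 0, 762]) open_box();
translate([265, -381, 0]) stool();
translate([265, 695, 0]) stool();
translate([-398, 157, 0]) stool();
translate([928, 157, 0]) stool();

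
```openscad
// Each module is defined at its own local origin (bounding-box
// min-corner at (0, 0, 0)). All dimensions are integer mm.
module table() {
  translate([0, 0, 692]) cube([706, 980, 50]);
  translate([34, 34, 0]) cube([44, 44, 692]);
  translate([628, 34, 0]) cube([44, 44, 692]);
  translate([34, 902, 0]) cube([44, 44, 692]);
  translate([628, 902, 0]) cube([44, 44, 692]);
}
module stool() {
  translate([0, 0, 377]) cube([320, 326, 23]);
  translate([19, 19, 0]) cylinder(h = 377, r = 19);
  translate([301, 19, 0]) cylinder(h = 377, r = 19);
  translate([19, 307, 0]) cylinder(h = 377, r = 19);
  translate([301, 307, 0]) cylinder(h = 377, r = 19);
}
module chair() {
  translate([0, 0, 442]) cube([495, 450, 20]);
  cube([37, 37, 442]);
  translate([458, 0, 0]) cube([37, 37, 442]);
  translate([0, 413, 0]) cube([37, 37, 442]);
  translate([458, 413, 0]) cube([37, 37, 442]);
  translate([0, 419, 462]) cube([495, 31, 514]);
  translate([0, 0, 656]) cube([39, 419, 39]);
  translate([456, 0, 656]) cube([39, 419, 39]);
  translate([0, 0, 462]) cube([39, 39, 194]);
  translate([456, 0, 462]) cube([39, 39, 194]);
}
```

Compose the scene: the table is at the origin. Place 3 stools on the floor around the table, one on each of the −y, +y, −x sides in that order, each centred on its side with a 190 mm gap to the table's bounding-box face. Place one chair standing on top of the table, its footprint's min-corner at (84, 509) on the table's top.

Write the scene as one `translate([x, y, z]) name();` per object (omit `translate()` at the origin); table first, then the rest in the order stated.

table();
translate([193, -516, 0]) stool();
translate([193, 1170, 0]) stool();
translate([-510, 327, 0]) stool();
translate([84, 509, 742]) chair();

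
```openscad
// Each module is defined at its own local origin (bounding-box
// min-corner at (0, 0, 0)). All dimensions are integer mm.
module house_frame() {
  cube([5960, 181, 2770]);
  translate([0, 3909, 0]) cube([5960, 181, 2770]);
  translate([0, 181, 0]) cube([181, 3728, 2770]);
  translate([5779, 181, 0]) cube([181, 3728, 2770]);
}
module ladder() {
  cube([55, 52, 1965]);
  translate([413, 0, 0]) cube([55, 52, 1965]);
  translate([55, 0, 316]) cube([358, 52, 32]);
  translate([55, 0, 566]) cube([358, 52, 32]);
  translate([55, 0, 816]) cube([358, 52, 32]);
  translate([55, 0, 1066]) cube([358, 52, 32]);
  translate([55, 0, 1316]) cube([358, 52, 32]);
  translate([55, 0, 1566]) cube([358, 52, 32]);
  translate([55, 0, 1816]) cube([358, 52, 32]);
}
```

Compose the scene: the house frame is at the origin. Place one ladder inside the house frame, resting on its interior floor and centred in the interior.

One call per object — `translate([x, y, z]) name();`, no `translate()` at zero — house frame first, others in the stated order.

house_frame();
translate([2746, 2019, 0]) ladder();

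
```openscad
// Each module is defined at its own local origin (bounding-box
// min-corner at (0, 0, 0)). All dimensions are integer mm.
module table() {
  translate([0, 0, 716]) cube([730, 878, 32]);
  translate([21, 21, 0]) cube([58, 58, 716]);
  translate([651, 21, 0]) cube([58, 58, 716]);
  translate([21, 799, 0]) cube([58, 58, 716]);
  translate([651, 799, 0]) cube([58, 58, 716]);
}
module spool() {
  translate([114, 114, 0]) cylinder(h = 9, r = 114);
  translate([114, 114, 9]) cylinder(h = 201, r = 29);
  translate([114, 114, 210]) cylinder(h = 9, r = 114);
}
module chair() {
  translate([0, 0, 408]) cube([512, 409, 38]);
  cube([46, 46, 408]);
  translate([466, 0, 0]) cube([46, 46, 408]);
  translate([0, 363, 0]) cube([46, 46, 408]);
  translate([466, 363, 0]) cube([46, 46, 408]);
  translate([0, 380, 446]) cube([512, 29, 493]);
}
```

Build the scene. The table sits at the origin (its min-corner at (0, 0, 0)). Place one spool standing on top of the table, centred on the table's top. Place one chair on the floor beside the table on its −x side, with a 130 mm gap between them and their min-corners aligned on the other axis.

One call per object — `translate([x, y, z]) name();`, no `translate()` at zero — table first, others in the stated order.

table();
translate([251, 325, 748]) spool();
translate([-642, 0, 0]) chair();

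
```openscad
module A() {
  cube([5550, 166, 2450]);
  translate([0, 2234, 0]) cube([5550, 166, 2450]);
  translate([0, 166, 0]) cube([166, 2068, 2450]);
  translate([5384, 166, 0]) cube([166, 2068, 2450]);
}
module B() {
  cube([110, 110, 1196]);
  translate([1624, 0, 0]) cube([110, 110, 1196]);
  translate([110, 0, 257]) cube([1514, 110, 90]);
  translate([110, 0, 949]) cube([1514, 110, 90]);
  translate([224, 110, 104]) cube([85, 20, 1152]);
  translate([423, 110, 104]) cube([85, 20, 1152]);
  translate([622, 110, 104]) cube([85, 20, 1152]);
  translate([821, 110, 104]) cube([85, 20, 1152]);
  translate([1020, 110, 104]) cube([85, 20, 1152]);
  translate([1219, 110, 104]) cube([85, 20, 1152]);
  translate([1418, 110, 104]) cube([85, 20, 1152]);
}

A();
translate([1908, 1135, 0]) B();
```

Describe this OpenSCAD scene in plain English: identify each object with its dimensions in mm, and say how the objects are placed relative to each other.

A is the wall frame of a small rectangular building: four walls, each 2450 mm tall and 166 mm thick, enclosing a footprint 5550 mm (x) by 2400 mm (y) outside-to-outside, with no floor or roof. The front and back walls (the −y and +y sides) span the full width; the two side walls fit between them.

B is a fence section. Two 110×110 mm posts, 1196 mm tall, stand on the floor with a clear span of 1514 mm between their inner faces. Two horizontal rails of 110×90 mm section span the gap between the posts with their undersides at z = 257 mm and z = 949 mm, flush with the posts' −y face. 7 pickets, each 85 mm wide, 20 mm thick and 1152 mm tall, are fixed to the +y face of the rails with their bottoms at z = 104 mm, evenly spaced across the span with equal gaps (rounded down to the nearest mm) at the −x end and between each pair — any rounding remainder accumulates at the +x end.

The fence section sits inside the house frame, centred.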